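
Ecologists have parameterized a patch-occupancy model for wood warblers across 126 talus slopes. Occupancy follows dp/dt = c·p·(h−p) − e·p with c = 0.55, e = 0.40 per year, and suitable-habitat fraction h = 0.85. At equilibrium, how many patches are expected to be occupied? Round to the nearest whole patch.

15

p* = h − e/c = 0.85 − 0.7273 = 0.1227.
Expected occupied patches = N × p* = 126 × 0.1227 = 15.46 ≈ 15.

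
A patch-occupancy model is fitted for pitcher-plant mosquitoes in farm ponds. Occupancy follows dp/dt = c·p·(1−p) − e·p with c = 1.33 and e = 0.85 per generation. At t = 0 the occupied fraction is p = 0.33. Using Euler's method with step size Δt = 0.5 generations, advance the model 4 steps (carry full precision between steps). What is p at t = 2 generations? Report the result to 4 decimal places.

Update rule: p ← p + [c·p·(1−p) − e·p]·Δt with Δt = 0.5.
t = 0.5: p = 0.33000 + (+0.00678) = 0.33678
t = 1: p = 0.33678 + (+0.00540) = 0.34218
t = 1.5: p = 0.34218 + (+0.00426) = 0.34644
t = 2: p = 0.34644 + (+0.00333) = 0.34977

0.3498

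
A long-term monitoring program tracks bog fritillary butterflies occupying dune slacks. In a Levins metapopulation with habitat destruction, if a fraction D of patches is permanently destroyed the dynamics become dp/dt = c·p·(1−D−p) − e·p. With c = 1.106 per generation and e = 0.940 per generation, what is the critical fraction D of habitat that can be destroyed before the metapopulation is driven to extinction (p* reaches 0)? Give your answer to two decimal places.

0.15

The nontrivial equilibrium is p* = (1−D) − e/c; extinction occurs when this hits zero.
So D_crit = 1 − e/c = 1 − 0.940/1.106 = 1 − 0.8499 = 0.1501.
This equals the undisturbed p*, a classic result of Lande's extension.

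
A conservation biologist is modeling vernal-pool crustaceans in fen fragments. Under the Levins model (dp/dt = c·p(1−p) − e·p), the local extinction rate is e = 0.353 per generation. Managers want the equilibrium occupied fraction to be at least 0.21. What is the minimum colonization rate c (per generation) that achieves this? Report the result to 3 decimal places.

p* = 1 − e/c ≥ 0.21 requires e/c ≤ 0.7900, i.e. c ≥ e/0.7900.
c_min = 0.353/0.7900 = 0.4468.

0.447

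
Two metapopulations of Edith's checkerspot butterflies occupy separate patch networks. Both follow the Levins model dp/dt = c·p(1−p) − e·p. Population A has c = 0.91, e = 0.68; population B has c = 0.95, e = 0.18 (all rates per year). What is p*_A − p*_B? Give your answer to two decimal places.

-0.56

A: p*_A = 1 − 0.68/0.91 = 0.2527.
B: p*_B = 1 − 0.18/0.95 = 0.8105.
p*_A − p*_B = 0.2527 − 0.8105 = -0.5578.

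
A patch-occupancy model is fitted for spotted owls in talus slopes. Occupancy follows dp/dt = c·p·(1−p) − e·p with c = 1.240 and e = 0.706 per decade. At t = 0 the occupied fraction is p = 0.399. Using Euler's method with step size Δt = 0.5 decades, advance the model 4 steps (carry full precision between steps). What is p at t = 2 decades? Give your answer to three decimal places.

Update rule: p ← p + [c·p·(1−p) − e·p]·Δt with Δt = 0.5.
t = 0.5: p = 0.39900 + (+0.00783) = 0.40683
t = 1: p = 0.40683 + (+0.00601) = 0.41284
t = 1.5: p = 0.41284 + (+0.00456) = 0.41739
t = 2: p = 0.41739 + (+0.00343) = 0.42082

0.421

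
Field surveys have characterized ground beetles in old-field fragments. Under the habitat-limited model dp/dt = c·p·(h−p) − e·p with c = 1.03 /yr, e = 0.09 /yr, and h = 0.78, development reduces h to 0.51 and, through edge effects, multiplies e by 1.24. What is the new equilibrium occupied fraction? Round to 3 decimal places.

Before: p* = h − e/c = 0.78 − 0.09/1.03 = 0.78 − 0.0874 = 0.6926.
After: c = 1.03, e = 0.1116, h = 0.51; p* = 0.51 − 0.1116/1.03 = 0.4017.

0.402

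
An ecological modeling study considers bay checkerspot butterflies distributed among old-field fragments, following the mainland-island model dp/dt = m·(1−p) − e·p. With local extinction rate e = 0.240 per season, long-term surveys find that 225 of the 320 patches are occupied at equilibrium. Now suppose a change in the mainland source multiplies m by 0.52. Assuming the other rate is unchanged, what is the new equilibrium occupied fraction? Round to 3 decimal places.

Observed p* = 225/320 = 0.70312.
Balance m(1−p*) = e·p* gives m = e·p*/(1−p*) = 0.240×0.70312/0.29688 = 0.56841.
New p* = m/(m+e) = 0.29557/(0.29557+0.24000) = 0.55188.

0.552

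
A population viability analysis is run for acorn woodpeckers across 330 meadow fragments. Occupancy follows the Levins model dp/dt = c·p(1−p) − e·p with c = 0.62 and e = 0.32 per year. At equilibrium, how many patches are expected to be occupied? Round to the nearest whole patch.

p* = 1 − e/c = 1 − 0.32/0.62 = 0.4839.
Expected occupied patches = N × p* = 330 × 0.4839 = 159.68 ≈ 160.

160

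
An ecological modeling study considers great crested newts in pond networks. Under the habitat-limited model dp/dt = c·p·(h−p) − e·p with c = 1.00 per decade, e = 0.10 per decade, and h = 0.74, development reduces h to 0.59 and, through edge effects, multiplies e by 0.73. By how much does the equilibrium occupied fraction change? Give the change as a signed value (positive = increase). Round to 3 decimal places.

-0.123

Before: p* = h − e/c = 0.74 − 0.10/1.00 = 0.74 − 0.1000 = 0.6400.
After: c = 1, e = 0.073, h = 0.59; p* = 0.59 − 0.073/1 = 0.5170.
Δp* = 0.5170 − 0.6400 = -0.1230.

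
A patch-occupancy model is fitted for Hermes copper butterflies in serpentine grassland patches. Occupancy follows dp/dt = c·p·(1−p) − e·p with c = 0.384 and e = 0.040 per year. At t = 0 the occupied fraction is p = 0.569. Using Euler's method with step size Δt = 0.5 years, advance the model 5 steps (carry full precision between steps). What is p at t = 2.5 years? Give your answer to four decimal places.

Update rule: p ← p + [c·p·(1−p) − e·p]·Δt with Δt = 0.5.
p: 0.56900 → 0.60471  (Δp = +0.03571)
p: 0.60471 → 0.63851  (Δp = +0.03380)
p: 0.63851 → 0.67005  (Δp = +0.03155)
p: 0.67005 → 0.69910  (Δp = +0.02905)
p: 0.69910 → 0.72551  (Δp = +0.02641)

0.7255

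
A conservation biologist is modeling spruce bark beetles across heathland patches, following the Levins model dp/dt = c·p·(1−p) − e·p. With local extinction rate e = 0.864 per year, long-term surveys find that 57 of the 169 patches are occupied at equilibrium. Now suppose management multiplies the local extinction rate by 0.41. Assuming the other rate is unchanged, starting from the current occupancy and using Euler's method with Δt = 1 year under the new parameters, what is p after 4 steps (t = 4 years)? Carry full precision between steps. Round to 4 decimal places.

Observed p* = 57/169 = 0.33728.
Balance c(1−p*) = e gives c = e/(1 − 0.33728) = 0.864/0.66272 = 1.30371.
Starting from p₀ = 0.33728; update p ← p + (dp/dt)·Δt with the new parameters.
p: 0.33728 → 0.50921  (Δp = +0.17193)
p: 0.50921 → 0.65464  (Δp = +0.14544)
p: 0.65464 → 0.71749  (Δp = +0.06285)
p: 0.71749 → 0.72759  (Δp = +0.01009)

0.7276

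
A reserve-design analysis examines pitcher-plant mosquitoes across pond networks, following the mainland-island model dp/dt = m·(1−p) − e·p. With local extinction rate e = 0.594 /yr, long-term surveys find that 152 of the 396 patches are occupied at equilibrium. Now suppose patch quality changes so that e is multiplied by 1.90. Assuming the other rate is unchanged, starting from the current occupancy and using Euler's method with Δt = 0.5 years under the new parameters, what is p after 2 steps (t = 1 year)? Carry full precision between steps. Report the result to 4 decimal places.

0.2555

Observed p* = 152/396 = 0.38384.
Balance m(1−p*) = e·p* gives m = e·p*/(1−p*) = 0.594×0.38384/0.61616 = 0.37003.
Starting from p₀ = 0.38384; update p ← p + (dp/dt)·Δt with the new parameters.
step 1: Δp = -0.10260, p = 0.28124
step 2: Δp = -0.02572, p = 0.25552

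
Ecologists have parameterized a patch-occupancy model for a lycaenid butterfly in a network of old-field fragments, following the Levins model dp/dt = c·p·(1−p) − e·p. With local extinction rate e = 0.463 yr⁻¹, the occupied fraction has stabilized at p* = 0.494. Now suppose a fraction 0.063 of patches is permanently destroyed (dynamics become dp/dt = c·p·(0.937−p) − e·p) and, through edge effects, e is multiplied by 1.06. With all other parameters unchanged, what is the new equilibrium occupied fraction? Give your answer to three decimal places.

0.401

Balance c(1−p*) = e gives c = e/(1 − 0.49400) = 0.463/0.50600 = 0.91502.
New p* = 0.937 − e/c = 0.937 − 0.49078/0.91502 = 0.40064.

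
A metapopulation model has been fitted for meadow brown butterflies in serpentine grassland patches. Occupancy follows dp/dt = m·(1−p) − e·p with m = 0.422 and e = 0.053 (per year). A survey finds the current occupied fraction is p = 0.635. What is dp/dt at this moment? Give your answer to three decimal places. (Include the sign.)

0.120

Colonization term: m·(1−p) = 0.422×0.3650 = 0.15403.
Extinction term: e·p = 0.03365.
dp/dt = 0.15403 − 0.03365 = 0.12038.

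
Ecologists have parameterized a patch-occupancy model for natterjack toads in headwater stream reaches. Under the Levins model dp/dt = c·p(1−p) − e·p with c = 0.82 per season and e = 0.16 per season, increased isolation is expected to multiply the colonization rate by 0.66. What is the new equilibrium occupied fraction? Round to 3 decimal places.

Before: p* = 1 − 0.16/0.82 = 0.8049.
After the change, c = 0.5412, e = 0.16, so p* = 1 − 0.16/0.5412 = 0.7044.

0.704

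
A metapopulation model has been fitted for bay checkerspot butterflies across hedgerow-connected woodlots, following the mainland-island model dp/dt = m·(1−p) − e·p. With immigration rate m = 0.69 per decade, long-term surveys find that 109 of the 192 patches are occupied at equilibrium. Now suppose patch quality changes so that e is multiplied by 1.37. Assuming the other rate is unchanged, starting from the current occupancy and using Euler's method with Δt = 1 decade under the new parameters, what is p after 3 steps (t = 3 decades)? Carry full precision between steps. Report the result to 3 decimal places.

Observed p* = 109/192 = 0.56771.
Balance m(1−p*) = e·p* gives e = m(1−p*)/p* = 0.69×0.43229/0.56771 = 0.52541.
Starting from p₀ = 0.56771; update p ← p + (dp/dt)·Δt with the new parameters.
t = 1: p = 0.56771 + (-0.11036) = 0.45734
t = 2: p = 0.45734 + (+0.04523) = 0.50257
t = 3: p = 0.50257 + (-0.01854) = 0.48404

0.484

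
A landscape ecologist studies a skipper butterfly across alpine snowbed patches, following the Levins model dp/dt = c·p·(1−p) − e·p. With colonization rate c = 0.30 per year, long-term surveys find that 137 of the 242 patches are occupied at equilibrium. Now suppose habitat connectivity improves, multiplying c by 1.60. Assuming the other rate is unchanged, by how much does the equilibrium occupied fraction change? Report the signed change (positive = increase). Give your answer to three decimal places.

0.163

Observed p* = 137/242 = 0.56612.
Balance c(1−p*) = e gives e = 0.30×(1 − 0.56612) = 0.13016.
New p* = 1 − e/c = 1 − 0.13016/0.48000 = 0.72883.
Δp* = 0.72883 − 0.56612 = +0.16271.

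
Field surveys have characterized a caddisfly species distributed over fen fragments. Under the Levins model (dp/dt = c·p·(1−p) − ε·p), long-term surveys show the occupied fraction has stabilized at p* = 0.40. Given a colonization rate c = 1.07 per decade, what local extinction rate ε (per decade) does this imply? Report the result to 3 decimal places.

0.642

At equilibrium c(1−p*) = ε.
ε = 1.07 × (1 − 0.40) = 1.07 × 0.6000 = 0.6420.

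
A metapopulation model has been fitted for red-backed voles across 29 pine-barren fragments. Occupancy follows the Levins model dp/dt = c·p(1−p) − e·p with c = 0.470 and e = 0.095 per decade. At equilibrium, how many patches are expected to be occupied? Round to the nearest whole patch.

p* = 1 − e/c = 1 − 0.095/0.470 = 0.7979.
Expected occupied patches = N × p* = 29 × 0.7979 = 23.14 ≈ 23.

23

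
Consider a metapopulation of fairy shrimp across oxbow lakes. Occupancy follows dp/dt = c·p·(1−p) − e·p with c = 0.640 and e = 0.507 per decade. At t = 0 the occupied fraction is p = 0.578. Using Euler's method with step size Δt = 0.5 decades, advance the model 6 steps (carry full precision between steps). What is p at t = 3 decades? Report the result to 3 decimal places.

0.351

Update rule: p ← p + [c·p·(1−p) − e·p]·Δt with Δt = 0.5.
p: 0.57800 → 0.50953  (Δp = -0.06847)
p: 0.50953 → 0.46034  (Δp = -0.04919)
p: 0.46034 → 0.42314  (Δp = -0.03720)
p: 0.42314 → 0.39398  (Δp = -0.02916)
p: 0.39398 → 0.37051  (Δp = -0.02347)
p: 0.37051 → 0.35122  (Δp = -0.01929)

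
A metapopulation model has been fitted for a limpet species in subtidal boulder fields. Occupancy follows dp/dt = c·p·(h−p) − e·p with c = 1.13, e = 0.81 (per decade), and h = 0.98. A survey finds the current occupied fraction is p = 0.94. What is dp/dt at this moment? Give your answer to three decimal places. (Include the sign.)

-0.719

Colonization term: c·p·(h−p) = 1.13×0.94×0.0400 = 0.04249.
Extinction term: e·p = 0.76140.
dp/dt = 0.04249 − 0.76140 = -0.71891.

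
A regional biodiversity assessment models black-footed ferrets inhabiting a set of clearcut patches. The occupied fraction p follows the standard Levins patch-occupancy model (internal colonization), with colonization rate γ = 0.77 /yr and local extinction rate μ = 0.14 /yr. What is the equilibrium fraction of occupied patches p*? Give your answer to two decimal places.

Setting dp/dt = 0 and dividing through by p* gives γ·(1−p*) = μ.
So p* = 1 − μ/γ = 1 − 0.14/0.77 = 1 − 0.1818 = 0.8182.

0.82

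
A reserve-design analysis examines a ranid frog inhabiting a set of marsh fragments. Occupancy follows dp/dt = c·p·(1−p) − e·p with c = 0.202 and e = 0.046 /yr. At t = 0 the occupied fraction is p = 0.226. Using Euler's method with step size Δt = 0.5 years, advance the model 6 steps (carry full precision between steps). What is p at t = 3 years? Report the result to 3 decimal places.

Update rule: p ← p + [c·p·(1−p) − e·p]·Δt with Δt = 0.5.
t = 0.5: p = 0.22600 + (+0.01247) = 0.23847
t = 1: p = 0.23847 + (+0.01286) = 0.25133
t = 1.5: p = 0.25133 + (+0.01322) = 0.26455
t = 2: p = 0.26455 + (+0.01357) = 0.27812
t = 2.5: p = 0.27812 + (+0.01388) = 0.29200
t = 3: p = 0.29200 + (+0.01416) = 0.30616

0.306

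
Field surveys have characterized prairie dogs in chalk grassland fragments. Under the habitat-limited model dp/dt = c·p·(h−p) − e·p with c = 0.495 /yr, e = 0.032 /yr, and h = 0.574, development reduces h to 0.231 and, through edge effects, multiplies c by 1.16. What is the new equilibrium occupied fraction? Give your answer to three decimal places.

0.175

Before: p* = h − e/c = 0.574 − 0.032/0.495 = 0.574 − 0.0646 = 0.5094.
After: c = 0.5742, e = 0.032, h = 0.231; p* = 0.231 − 0.032/0.5742 = 0.1753.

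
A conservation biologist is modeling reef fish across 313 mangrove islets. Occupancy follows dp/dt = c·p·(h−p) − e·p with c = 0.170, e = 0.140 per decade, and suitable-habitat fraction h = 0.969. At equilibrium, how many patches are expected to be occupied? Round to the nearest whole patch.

46

p* = h − e/c = 0.969 − 0.8235 = 0.1455.
Expected occupied patches = N × p* = 313 × 0.1455 = 45.53 ≈ 46.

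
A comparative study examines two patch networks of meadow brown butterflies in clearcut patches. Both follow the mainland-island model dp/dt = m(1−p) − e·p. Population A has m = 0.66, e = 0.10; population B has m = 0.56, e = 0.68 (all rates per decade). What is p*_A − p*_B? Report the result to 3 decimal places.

A: p*_A = m/(m+e) = 0.66/0.7600 = 0.8684.
B: p*_B = 0.56/1.2400 = 0.4516.
p*_A − p*_B = 0.8684 − 0.4516 = 0.4168.

0.417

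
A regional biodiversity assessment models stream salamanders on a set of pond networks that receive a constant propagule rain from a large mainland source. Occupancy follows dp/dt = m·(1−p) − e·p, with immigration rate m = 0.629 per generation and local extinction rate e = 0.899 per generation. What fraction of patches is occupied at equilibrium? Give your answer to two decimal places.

At equilibrium the propagule rain into empty patches balances local extinction: m(1−p*) = e·p*.
p* = m/(m+e) = 0.629/(0.629+0.899) = 0.629/1.5280 = 0.4116.

0.41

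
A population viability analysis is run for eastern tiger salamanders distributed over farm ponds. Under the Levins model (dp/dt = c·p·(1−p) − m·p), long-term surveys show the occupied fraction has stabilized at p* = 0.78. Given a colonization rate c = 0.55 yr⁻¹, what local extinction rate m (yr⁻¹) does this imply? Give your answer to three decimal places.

0.121

At equilibrium c(1−p*) = m.
m = 0.55 × (1 − 0.78) = 0.55 × 0.2200 = 0.1210.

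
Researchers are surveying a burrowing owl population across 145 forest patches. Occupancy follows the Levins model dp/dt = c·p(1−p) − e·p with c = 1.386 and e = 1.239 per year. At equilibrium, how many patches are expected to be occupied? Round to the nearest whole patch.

p* = 1 − e/c = 1 − 1.239/1.386 = 0.1061.
Expected occupied patches = N × p* = 145 × 0.1061 = 15.38 ≈ 15.

15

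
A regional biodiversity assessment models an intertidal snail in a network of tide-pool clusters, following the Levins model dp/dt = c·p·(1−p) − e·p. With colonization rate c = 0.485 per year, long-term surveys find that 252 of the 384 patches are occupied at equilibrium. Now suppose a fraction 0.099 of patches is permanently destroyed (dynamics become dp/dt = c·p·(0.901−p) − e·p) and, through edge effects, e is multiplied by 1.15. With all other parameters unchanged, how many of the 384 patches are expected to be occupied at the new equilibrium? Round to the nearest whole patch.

194

Observed p* = 252/384 = 0.65625.
Balance c(1−p*) = e gives e = 0.485×(1 − 0.65625) = 0.16672.
New p* = 0.901 − e/c = 0.901 − 0.19173/0.48500 = 0.50568.
Expected occupied = 384 × 0.50568 = 194.18 ≈ 194.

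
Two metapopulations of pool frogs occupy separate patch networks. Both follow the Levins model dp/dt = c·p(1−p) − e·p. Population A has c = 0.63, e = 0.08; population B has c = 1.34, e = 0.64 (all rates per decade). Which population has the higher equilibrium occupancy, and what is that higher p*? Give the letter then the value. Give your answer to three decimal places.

A, 0.873

A: p*_A = 1 − 0.08/0.63 = 0.8730.
B: p*_B = 1 − 0.64/1.34 = 0.5224.
A is higher at 0.8730.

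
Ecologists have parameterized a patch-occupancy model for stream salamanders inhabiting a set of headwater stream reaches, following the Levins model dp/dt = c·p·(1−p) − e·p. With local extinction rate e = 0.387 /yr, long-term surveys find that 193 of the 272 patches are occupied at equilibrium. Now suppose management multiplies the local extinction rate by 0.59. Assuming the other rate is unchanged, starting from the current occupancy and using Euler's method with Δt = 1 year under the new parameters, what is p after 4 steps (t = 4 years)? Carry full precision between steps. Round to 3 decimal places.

0.829

Observed p* = 193/272 = 0.70956.
Balance c(1−p*) = e gives c = e/(1 − 0.70956) = 0.387/0.29044 = 1.33246.
Starting from p₀ = 0.70956; update p ← p + (dp/dt)·Δt with the new parameters.
p: 0.70956 → 0.82214  (Δp = +0.11259)
p: 0.82214 → 0.82926  (Δp = +0.00712)
p: 0.82926 → 0.82857  (Δp = -0.00069)
p: 0.82857 → 0.82865  (Δp = +0.00007)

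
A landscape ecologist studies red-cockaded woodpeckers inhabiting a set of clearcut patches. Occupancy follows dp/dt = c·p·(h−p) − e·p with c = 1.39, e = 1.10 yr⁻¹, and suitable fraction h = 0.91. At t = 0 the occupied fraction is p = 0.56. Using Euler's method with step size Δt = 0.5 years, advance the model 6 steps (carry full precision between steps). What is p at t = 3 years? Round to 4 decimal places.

Update rule: p ← p + [c·p·(h−p) − e·p]·Δt with Δt = 0.5.
t = 0.5: p = 0.56000 + (-0.17178) = 0.38822
t = 1: p = 0.38822 + (-0.07274) = 0.31548
t = 1.5: p = 0.31548 + (-0.04316) = 0.27232
t = 2: p = 0.27232 + (-0.02909) = 0.24323
t = 2.5: p = 0.24323 + (-0.02106) = 0.22217
t = 3: p = 0.22217 + (-0.01599) = 0.20618

0.2062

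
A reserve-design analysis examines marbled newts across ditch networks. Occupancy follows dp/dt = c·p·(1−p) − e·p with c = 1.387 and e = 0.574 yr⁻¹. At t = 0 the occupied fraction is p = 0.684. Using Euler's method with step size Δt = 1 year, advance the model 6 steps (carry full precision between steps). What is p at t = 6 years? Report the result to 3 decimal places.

Update rule: p ← p + [c·p·(1−p) − e·p]·Δt with Δt = 1.
  1  |  dp/dt·Δt = -0.092824  |  p_1 = 0.591176
  2  |  dp/dt·Δt = -0.004115  |  p_2 = 0.587061
  3  |  dp/dt·Δt = -0.000736  |  p_3 = 0.586325
  4  |  dp/dt·Δt = -0.000136  |  p_4 = 0.586189
  5  |  dp/dt·Δt = -0.000025  |  p_5 = 0.586163
  6  |  dp/dt·Δt = -0.000005  |  p_6 = 0.586158

0.586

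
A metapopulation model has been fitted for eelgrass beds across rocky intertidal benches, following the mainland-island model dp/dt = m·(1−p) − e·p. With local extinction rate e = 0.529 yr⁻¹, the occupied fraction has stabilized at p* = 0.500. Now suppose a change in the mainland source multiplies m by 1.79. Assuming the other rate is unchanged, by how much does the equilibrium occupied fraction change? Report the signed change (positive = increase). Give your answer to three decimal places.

0.142

Balance m(1−p*) = e·p* gives m = e·p*/(1−p*) = 0.529×0.50000/0.50000 = 0.52900.
New p* = m/(m+e) = 0.94691/(0.94691+0.52900) = 0.64158.
Δp* = 0.64158 − 0.50000 = +0.14158.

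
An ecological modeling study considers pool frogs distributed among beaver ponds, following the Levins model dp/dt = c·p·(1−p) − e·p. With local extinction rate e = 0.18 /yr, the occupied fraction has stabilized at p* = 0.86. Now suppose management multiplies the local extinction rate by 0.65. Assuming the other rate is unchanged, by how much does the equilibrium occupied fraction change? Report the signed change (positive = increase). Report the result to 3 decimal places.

0.049

Balance c(1−p*) = e gives c = e/(1 − 0.86000) = 0.18/0.14000 = 1.28571.
New p* = 1 − e/c = 1 − 0.11700/1.28571 = 0.90900.
Δp* = 0.90900 − 0.86000 = +0.04900.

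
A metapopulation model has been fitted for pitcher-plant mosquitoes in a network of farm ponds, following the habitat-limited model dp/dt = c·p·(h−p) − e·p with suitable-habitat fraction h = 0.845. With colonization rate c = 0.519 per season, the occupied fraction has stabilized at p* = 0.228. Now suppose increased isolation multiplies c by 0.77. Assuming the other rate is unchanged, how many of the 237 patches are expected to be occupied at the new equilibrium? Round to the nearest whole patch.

10

Balance c(h−p*) = e gives e = 0.519×(0.845 − 0.22800) = 0.32022.
New p* = 0.845 − e/c = 0.845 − 0.32022/0.39963 = 0.04371.
Expected occupied = 237 × 0.04371 = 10.36 ≈ 10.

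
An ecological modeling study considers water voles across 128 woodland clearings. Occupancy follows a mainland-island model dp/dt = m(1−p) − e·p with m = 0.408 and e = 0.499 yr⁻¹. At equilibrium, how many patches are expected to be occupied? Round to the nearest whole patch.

58

p* = m/(m+e) = 0.408/0.9070 = 0.4498.
Expected occupied patches = N × p* = 128 × 0.4498 = 57.58 ≈ 58.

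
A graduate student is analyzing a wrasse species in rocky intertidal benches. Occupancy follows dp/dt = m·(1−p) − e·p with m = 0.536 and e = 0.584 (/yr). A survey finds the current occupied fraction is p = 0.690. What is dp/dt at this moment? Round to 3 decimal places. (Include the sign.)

-0.237

Colonization term: m·(1−p) = 0.536×0.3100 = 0.16616.
Extinction term: e·p = 0.40296.
dp/dt = 0.16616 − 0.40296 = -0.23680.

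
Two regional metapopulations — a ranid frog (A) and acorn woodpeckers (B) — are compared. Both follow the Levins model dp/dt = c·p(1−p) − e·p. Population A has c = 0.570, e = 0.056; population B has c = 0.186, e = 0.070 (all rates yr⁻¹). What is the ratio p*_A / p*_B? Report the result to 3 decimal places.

A: p*_A = 1 − 0.056/0.570 = 0.9018.
B: p*_B = 1 − 0.070/0.186 = 0.6237.
p*_A / p*_B = 0.9018/0.6237 = 1.4459.

1.446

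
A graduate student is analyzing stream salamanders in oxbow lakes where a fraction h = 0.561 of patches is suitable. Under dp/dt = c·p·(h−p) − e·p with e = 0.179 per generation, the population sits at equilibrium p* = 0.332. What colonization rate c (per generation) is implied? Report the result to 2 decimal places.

At equilibrium c(h−p*) = e, so c = e/(h−p*).
c = 0.179/(0.561 − 0.332) = 0.179/0.2290 = 0.7817.

0.78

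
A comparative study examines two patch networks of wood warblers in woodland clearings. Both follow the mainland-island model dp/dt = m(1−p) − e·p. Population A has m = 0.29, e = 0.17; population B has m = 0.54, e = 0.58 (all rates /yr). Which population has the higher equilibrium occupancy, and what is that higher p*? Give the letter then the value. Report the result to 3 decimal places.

A: p*_A = m/(m+e) = 0.29/0.4600 = 0.6304.
B: p*_B = 0.54/1.1200 = 0.4821.
A is higher at 0.6304.

A, 0.630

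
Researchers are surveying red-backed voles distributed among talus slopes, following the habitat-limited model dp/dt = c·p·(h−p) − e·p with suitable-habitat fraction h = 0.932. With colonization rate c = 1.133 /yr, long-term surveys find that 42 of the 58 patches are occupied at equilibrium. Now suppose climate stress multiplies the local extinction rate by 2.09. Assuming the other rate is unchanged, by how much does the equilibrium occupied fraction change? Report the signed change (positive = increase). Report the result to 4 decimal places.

Observed p* = 42/58 = 0.72414.
Balance c(h−p*) = e gives e = 1.133×(0.932 − 0.72414) = 0.23551.
New p* = 0.932 − e/c = 0.932 − 0.49222/1.13300 = 0.49756.
Δp* = 0.49756 − 0.72414 = -0.22658.

-0.2266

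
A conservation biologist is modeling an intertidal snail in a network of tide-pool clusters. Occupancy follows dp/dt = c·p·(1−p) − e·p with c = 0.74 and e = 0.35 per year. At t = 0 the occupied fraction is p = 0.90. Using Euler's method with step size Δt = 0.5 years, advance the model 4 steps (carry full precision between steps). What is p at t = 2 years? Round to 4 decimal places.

Update rule: p ← p + [c·p·(1−p) − e·p]·Δt with Δt = 0.5.
step 1: Δp = -0.12420, p = 0.77580
step 2: Δp = -0.07141, p = 0.70439
step 3: Δp = -0.04623, p = 0.65817
step 4: Δp = -0.03193, p = 0.62623

0.6262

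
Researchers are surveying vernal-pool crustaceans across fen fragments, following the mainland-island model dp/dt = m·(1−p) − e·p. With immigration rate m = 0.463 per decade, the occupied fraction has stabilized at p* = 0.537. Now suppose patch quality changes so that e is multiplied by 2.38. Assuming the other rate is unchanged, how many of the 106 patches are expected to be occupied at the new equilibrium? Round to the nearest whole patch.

Balance m(1−p*) = e·p* gives e = m(1−p*)/p* = 0.463×0.46300/0.53700 = 0.39920.
New p* = m/(m+e) = 0.46300/(0.46300+0.95010) = 0.32765.
Expected occupied = 106 × 0.32765 = 34.73 ≈ 35.

35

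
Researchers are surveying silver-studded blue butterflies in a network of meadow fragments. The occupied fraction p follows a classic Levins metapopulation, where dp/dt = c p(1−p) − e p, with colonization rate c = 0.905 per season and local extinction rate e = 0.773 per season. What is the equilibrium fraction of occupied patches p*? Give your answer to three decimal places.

Setting dp/dt = 0 and dividing through by p* gives c·(1−p*) = e.
So p* = 1 − e/c = 1 − 0.773/0.905 = 1 − 0.8541 = 0.1459.

0.146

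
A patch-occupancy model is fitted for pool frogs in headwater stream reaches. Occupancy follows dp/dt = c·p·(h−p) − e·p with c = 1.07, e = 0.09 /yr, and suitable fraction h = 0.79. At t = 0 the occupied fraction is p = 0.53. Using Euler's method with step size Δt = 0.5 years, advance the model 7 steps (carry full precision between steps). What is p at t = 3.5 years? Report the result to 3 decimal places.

0.696

Update rule: p ← p + [c·p·(h−p) − e·p]·Δt with Δt = 0.5.
  1  |  dp/dt·Δt = +0.049873  |  p_1 = 0.579873
  2  |  dp/dt·Δt = +0.039094  |  p_2 = 0.618967
  3  |  dp/dt·Δt = +0.028784  |  p_3 = 0.647750
  4  |  dp/dt·Δt = +0.020147  |  p_4 = 0.667898
  5  |  dp/dt·Δt = +0.013575  |  p_5 = 0.681473
  6  |  dp/dt·Δt = +0.008902  |  p_6 = 0.690374
  7  |  dp/dt·Δt = +0.005730  |  p_7 = 0.696104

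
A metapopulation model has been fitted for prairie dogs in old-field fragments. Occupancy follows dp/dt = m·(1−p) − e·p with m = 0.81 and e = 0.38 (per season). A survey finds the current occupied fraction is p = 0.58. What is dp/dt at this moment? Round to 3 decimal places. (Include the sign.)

0.120

Colonization term: m·(1−p) = 0.81×0.4200 = 0.34020.
Extinction term: e·p = 0.22040.
dp/dt = 0.34020 − 0.22040 = 0.11980.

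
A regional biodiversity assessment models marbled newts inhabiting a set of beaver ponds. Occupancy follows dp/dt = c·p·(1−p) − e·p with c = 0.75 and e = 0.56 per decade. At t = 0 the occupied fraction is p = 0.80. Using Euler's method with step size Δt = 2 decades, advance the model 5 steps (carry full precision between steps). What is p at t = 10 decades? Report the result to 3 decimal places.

0.222

Update rule: p ← p + [c·p·(1−p) − e·p]·Δt with Δt = 2.
p: 0.80000 → 0.14400  (Δp = -0.65600)
p: 0.14400 → 0.16762  (Δp = +0.02362)
p: 0.16762 → 0.18917  (Δp = +0.02155)
p: 0.18917 → 0.20737  (Δp = +0.01821)
p: 0.20737 → 0.22167  (Δp = +0.01430)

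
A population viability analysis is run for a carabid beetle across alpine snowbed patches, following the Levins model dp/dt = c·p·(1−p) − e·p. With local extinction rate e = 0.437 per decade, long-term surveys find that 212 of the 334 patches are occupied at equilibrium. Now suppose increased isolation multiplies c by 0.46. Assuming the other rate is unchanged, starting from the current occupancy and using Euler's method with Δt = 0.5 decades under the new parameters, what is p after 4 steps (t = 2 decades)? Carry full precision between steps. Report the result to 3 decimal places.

0.431

Observed p* = 212/334 = 0.63473.
Balance c(1−p*) = e gives c = e/(1 − 0.63473) = 0.437/0.36527 = 1.19638.
Starting from p₀ = 0.63473; update p ← p + (dp/dt)·Δt with the new parameters.
p: 0.63473 → 0.55984  (Δp = -0.07489)
p: 0.55984 → 0.50532  (Δp = -0.05452)
p: 0.50532 → 0.46369  (Δp = -0.04163)
p: 0.46369 → 0.43080  (Δp = -0.03289)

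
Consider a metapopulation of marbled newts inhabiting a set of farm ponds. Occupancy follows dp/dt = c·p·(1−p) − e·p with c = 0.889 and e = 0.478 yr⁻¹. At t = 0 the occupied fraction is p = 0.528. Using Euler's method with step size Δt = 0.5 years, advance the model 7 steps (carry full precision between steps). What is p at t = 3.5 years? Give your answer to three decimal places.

Update rule: p ← p + [c·p·(1−p) − e·p]·Δt with Δt = 0.5.
  1  |  dp/dt·Δt = -0.015415  |  p_1 = 0.512585
  2  |  dp/dt·Δt = -0.011453  |  p_2 = 0.501131
  3  |  dp/dt·Δt = -0.008646  |  p_3 = 0.492485
  4  |  dp/dt·Δt = -0.006604  |  p_4 = 0.485881
  5  |  dp/dt·Δt = -0.005089  |  p_5 = 0.480792
  6  |  dp/dt·Δt = -0.003948  |  p_6 = 0.476844
  7  |  dp/dt·Δt = -0.003079  |  p_7 = 0.473765

0.474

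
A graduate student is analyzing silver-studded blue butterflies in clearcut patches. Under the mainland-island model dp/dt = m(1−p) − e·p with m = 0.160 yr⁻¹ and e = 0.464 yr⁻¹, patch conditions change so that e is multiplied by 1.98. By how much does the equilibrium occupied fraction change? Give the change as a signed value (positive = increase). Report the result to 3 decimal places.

-0.108

Before: p* = 0.160/(0.160+0.464) = 0.2564.
After: m = 0.16, e = 0.91872; p* = 0.16/1.0787 = 0.1483.
Δp* = 0.1483 − 0.2564 = -0.1081.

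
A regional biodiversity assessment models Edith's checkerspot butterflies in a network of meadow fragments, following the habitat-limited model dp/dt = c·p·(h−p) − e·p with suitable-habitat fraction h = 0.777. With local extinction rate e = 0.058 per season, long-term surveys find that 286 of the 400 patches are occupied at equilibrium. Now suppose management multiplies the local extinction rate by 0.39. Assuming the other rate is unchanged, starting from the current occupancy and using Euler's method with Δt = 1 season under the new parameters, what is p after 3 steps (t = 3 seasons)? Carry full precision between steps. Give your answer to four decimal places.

Observed p* = 286/400 = 0.71500.
Balance c(h−p*) = e gives c = e/(0.777 − 0.71500) = 0.058/0.06200 = 0.93548.
Starting from p₀ = 0.71500; update p ← p + (dp/dt)·Δt with the new parameters.
p: 0.71500 → 0.74030  (Δp = +0.02530)
p: 0.74030 → 0.74897  (Δp = +0.00867)
p: 0.74897 → 0.75167  (Δp = +0.00270)

0.7517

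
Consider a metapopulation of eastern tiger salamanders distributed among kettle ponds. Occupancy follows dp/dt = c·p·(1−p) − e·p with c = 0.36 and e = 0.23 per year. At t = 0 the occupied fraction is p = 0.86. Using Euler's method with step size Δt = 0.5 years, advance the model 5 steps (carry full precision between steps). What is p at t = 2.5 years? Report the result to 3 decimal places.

0.606

Update rule: p ← p + [c·p·(1−p) − e·p]·Δt with Δt = 0.5.
step 1: Δp = -0.07723, p = 0.78277
step 2: Δp = -0.05941, p = 0.72336
step 3: Δp = -0.04717, p = 0.67619
step 4: Δp = -0.03835, p = 0.63784
step 5: Δp = -0.03177, p = 0.60607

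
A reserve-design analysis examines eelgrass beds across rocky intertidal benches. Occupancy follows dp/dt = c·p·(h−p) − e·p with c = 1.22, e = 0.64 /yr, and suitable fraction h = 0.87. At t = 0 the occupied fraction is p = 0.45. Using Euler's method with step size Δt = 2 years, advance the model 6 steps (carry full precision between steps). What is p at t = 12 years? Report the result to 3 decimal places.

0.345

Update rule: p ← p + [c·p·(h−p) − e·p]·Δt with Δt = 2.
  1  |  dp/dt·Δt = -0.114840  |  p_1 = 0.335160
  2  |  dp/dt·Δt = +0.008382  |  p_2 = 0.343542
  3  |  dp/dt·Δt = +0.001566  |  p_3 = 0.345108
  4  |  dp/dt·Δt = +0.000254  |  p_4 = 0.345362
  5  |  dp/dt·Δt = +0.000040  |  p_5 = 0.345402
  6  |  dp/dt·Δt = +0.000006  |  p_6 = 0.345409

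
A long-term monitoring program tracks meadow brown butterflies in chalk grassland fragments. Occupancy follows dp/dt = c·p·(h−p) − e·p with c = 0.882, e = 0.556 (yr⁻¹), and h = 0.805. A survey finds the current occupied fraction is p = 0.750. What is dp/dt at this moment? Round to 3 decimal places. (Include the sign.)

-0.381

Colonization term: c·p·(h−p) = 0.882×0.750×0.0550 = 0.03638.
Extinction term: e·p = 0.41700.
dp/dt = 0.03638 − 0.41700 = -0.38062.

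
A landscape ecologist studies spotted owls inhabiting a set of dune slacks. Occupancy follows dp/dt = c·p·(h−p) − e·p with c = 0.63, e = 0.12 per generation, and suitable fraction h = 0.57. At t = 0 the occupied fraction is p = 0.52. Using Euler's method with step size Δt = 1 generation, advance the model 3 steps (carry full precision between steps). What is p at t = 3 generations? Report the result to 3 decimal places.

0.427

Update rule: p ← p + [c·p·(h−p) − e·p]·Δt with Δt = 1.
t = 1: p = 0.52000 + (-0.04602) = 0.47398
t = 2: p = 0.47398 + (-0.02821) = 0.44577
t = 3: p = 0.44577 + (-0.01861) = 0.42717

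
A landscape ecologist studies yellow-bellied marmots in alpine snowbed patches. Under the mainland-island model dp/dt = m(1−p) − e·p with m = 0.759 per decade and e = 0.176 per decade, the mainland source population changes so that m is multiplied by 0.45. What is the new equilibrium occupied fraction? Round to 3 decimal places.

Before: p* = 0.759/(0.759+0.176) = 0.8118.
After: m = 0.34155, e = 0.176; p* = 0.34155/0.5175 = 0.6599.

0.660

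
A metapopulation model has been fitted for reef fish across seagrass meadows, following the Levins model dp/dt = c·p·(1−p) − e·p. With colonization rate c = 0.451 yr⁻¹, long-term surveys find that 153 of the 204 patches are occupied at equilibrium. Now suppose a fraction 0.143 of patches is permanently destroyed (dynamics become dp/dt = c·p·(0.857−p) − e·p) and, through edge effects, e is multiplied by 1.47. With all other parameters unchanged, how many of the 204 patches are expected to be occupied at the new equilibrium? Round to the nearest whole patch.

100

Observed p* = 153/204 = 0.75000.
Balance c(1−p*) = e gives e = 0.451×(1 − 0.75000) = 0.11275.
New p* = 0.857 − e/c = 0.857 − 0.16574/0.45100 = 0.48951.
Expected occupied = 204 × 0.48951 = 99.86 ≈ 100.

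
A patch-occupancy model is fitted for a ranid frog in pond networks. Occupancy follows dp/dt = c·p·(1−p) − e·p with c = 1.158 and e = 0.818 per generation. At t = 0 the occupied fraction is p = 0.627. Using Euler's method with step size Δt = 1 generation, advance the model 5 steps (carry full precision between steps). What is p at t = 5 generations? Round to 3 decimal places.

0.306

Update rule: p ← p + [c·p·(1−p) − e·p]·Δt with Δt = 1.
t = 1: p = 0.62700 + (-0.24206) = 0.38494
t = 2: p = 0.38494 + (-0.04071) = 0.34423
t = 3: p = 0.34423 + (-0.02018) = 0.32405
t = 4: p = 0.32405 + (-0.01142) = 0.31263
t = 5: p = 0.31263 + (-0.00688) = 0.30574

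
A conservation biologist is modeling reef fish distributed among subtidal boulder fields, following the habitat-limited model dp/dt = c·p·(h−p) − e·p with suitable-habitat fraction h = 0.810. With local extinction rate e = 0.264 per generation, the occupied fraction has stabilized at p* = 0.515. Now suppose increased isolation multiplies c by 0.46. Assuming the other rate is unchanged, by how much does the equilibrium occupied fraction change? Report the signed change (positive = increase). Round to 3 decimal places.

-0.346

Balance c(h−p*) = e gives c = e/(0.81 − 0.51500) = 0.264/0.29500 = 0.89492.
New p* = 0.81 − e/c = 0.81 − 0.26400/0.41166 = 0.16869.
Δp* = 0.16869 − 0.51500 = -0.34631.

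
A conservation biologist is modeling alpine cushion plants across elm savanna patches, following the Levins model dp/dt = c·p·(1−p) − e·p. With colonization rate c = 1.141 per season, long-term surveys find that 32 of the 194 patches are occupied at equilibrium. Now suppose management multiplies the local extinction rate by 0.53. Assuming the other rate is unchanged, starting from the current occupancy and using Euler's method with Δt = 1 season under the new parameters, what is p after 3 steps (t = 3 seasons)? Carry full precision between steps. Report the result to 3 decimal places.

0.412

Observed p* = 32/194 = 0.16495.
Balance c(1−p*) = e gives e = 1.141×(1 − 0.16495) = 0.95279.
Starting from p₀ = 0.16495; update p ← p + (dp/dt)·Δt with the new parameters.
t = 1: p = 0.16495 + (+0.07387) = 0.23881
t = 2: p = 0.23881 + (+0.08682) = 0.32563
t = 3: p = 0.32563 + (+0.08612) = 0.41175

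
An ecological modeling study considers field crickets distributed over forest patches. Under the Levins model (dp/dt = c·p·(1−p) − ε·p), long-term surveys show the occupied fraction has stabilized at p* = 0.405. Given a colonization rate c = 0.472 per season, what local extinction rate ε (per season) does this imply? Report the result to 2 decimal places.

0.28

At equilibrium c(1−p*) = ε.
ε = 0.472 × (1 − 0.405) = 0.472 × 0.5950 = 0.2808.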